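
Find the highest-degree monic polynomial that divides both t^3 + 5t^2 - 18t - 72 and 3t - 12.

t - 4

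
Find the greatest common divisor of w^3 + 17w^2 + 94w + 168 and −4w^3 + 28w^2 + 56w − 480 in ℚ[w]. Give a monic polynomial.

w + 4

Apply the Euclidean algorithm:
  w^3 + 17w^2 + 94w + 168 = (−1/4)(−4w^3 + 28w^2 + 56w − 480) + (24w^2 + 108w + 48)
  −4w^3 + 28w^2 + 56w − 480 = (−(1/6)w + 23/12)(24w^2 + 108w + 48) + (−143w − 572)
  24w^2 + 108w + 48 = (−(24/143)w − 12/143)(−143w − 572) + (0)
Last nonzero remainder: −143w − 572. Dividing through by −143 gives the monic gcd w + 4.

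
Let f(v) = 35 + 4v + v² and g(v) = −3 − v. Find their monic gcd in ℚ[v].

1

Repeated division with remainder:
  v² + 4v + 35 = (−v − 1)(−v − 3) + (32)
  −v − 3 = (−(1/32)v − 3/32)(32) + (0)
The last nonzero remainder is the constant 32, so the polynomials are coprime and gcd = 1.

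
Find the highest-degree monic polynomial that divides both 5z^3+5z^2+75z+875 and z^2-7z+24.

Repeated division with remainder:
  5z^3+5z^2+75z+875 = (5z+40)(z^2-7z+24) + (235z-85)
  z^2-7z+24 = ((1/235)z-312/11045)(235z-85) + (47712/2209)
  235z-85 = ((519115/47712)z-187765/47712)(47712/2209) + (0)
The last nonzero remainder is the constant 47712/2209, so the polynomials are coprime and gcd = 1.

1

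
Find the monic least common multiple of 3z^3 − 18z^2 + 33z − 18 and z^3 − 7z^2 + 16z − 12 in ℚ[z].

z^4 − 8z^3 + 23z^2 − 28z + 12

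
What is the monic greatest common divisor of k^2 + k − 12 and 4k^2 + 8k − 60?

Euclidean algorithm in ℚ[k]:
  k^2 + k − 12 = (1/4)(4k^2 + 8k − 60) + (−k + 3)
  4k^2 + 8k − 60 = (−4k − 20)(−k + 3) + (0)
Last nonzero remainder: −k + 3. Dividing through by −1 gives the monic gcd k − 3.

k − 3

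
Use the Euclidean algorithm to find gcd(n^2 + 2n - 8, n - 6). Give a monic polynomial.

Apply the Euclidean algorithm:
  n^2 + 2n - 8 = (n + 8)(n - 6) + (40)
  n - 6 = ((1/40)n - 3/20)(40) + (0)
The last nonzero remainder is the constant 40, so the polynomials are coprime and gcd = 1.

1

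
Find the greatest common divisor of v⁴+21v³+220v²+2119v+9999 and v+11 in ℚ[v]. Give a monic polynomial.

Euclidean algorithm in ℚ[v]:
  v⁴+21v³+220v²+2119v+9999 = (v³+10v²+110v+909)(v+11) + (0)
The last nonzero remainder v+11 is already monic.

v+11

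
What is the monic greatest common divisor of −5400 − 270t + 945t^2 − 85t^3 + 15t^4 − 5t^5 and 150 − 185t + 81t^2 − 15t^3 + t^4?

Euclidean algorithm in ℚ[t]:
  −5t^5 + 15t^4 − 85t^3 + 945t^2 − 270t − 5400 = (−5t − 60)(t^4 − 15t^3 + 81t^2 − 185t + 150) + (−580t^3 + 4880t^2 − 10620t + 3600)
  t^4 − 15t^3 + 81t^2 − 185t + 150 = (−(1/580)t + 191/16820)(−580t^3 + 4880t^2 − 10620t + 3600) + ((6118/841)t^2 − (48944/841)t + 91770/841)
  −580t^3 + 4880t^2 − 10620t + 3600 = (−(243890/3059)t + 100920/3059)((6118/841)t^2 − (48944/841)t + 91770/841) + (0)
Last nonzero remainder: (6118/841)t^2 − (48944/841)t + 91770/841. Dividing through by 6118/841 gives the monic gcd t^2 − 8t + 15.

15 − 8t + t^2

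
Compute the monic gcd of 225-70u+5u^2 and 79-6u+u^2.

1

Euclidean algorithm in ℚ[u]:
  5u^2-70u+225 = (5)(u^2-6u+79) + (-40u-170)
  u^2-6u+79 = (-(1/40)u+41/160)(-40u-170) + (1961/16)
  -40u-170 = (-(640/1961)u-2720/1961)(1961/16) + (0)
The last nonzero remainder is the constant 1961/16, so the polynomials are coprime and gcd = 1.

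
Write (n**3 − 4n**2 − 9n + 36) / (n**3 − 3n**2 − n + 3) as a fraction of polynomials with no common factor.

(n**2 − n − 12)/(n**2 − 1)

By polynomial division,
  n**3 − 4n**2 − 9n + 36 = (n**3 − 3n**2 − n + 3) + (−n**2 − 8n + 33)
  n**3 − 3n**2 − n + 3 = (−n + 11)(−n**2 − 8n + 33) + (120n − 360)
  −n**2 − 8n + 33 = (−(1/120)n − 11/120)(120n − 360) + (0)
Last nonzero remainder: 120n − 360. Dividing through by 120 gives the monic gcd n − 3.
Cancel n − 3 from numerator and denominator to get the reduced form.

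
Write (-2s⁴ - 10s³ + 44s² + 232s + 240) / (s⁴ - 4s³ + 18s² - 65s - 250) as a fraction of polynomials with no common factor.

(-2s² - 16s - 24)/(s² - s + 25)

Euclidean algorithm in ℚ[s]:
  -2s⁴ - 10s³ + 44s² + 232s + 240 = (-2)(s⁴ - 4s³ + 18s² - 65s - 250) + (-18s³ + 80s² + 102s - 260)
  s⁴ - 4s³ + 18s² - 65s - 250 = (-(1/18)s - 2/81)(-18s³ + 80s² + 102s - 260) + ((2077/81)s² - (2077/27)s - 20770/81)
  -18s³ + 80s² + 102s - 260 = (-(1458/2077)s + 2106/2077)((2077/81)s² - (2077/27)s - 20770/81) + (0)
Last nonzero remainder: (2077/81)s² - (2077/27)s - 20770/81. Dividing through by 2077/81 gives the monic gcd s² - 3s - 10.
Cancel s² - 3s - 10 from numerator and denominator to get the reduced form.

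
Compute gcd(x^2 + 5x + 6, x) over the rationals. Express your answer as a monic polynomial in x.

Apply the Euclidean algorithm:
  x^2 + 5x + 6 = (x + 5)(x) + (6)
  x = ((1/6)x)(6) + (0)
The last nonzero remainder is the constant 6, so the polynomials are coprime and gcd = 1.

1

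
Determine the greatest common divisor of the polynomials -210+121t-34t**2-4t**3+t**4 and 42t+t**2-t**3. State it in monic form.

-42-t+t**2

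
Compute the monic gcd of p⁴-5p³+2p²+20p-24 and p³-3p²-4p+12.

p³-3p²-4p+12

By polynomial division,
  p⁴-5p³+2p²+20p-24 = (p-2)(p³-3p²-4p+12) + (0)
The last nonzero remainder p³-3p²-4p+12 is already monic.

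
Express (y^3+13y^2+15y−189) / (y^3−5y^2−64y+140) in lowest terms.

(y^2+6y−27)/(y^2−12y+20)

Apply the Euclidean algorithm:
  y^3+13y^2+15y−189 = (y^3−5y^2−64y+140) + (18y^2+79y−329)
  y^3−5y^2−64y+140 = ((1/18)y−169/324)(18y^2+79y−329) + (−(1463/324)y−10241/324)
  18y^2+79y−329 = (−(5832/1463)y+15228/1463)(−(1463/324)y−10241/324) + (0)
Last nonzero remainder: −(1463/324)y−10241/324. Dividing through by −1463/324 gives the monic gcd y+7.
Cancel y+7 from numerator and denominator to get the reduced form.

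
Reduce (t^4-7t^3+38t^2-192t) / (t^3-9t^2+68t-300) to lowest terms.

(t^3-t^2+32t)/(t^2-3t+50)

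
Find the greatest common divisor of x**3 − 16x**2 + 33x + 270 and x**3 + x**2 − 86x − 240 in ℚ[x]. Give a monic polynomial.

Apply the Euclidean algorithm:
  x**3 − 16x**2 + 33x + 270 = (x**3 + x**2 − 86x − 240) + (−17x**2 + 119x + 510)
  x**3 + x**2 − 86x − 240 = (−(1/17)x − 8/17)(−17x**2 + 119x + 510) + (0)
Last nonzero remainder: −17x**2 + 119x + 510. Dividing through by −17 gives the monic gcd x**2 − 7x − 30.

x**2 − 7x − 30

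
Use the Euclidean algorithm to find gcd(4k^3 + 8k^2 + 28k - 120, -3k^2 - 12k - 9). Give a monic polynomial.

1

Euclidean algorithm in ℚ[k]:
  4k^3 + 8k^2 + 28k - 120 = (-(4/3)k + 8/3)(-3k^2 - 12k - 9) + (48k - 96)
  -3k^2 - 12k - 9 = (-(1/16)k - 3/8)(48k - 96) + (-45)
  48k - 96 = (-(16/15)k + 32/15)(-45) + (0)
The last nonzero remainder is the constant -45, so the polynomials are coprime and gcd = 1.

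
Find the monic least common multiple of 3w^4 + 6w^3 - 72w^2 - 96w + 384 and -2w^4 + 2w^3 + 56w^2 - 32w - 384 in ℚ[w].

Euclidean algorithm in ℚ[w]:
  3w^4 + 6w^3 - 72w^2 - 96w + 384 = (-3/2)(-2w^4 + 2w^3 + 56w^2 - 32w - 384) + (9w^3 + 12w^2 - 144w - 192)
  -2w^4 + 2w^3 + 56w^2 - 32w - 384 = (-(2/9)w + 14/27)(9w^3 + 12w^2 - 144w - 192) + ((160/9)w^2 - 2560/9)
  9w^3 + 12w^2 - 144w - 192 = ((81/160)w + 27/40)((160/9)w^2 - 2560/9) + (0)
Last nonzero remainder: (160/9)w^2 - 2560/9. Dividing through by 160/9 gives the monic gcd w^2 - 16.
Then lcm(f, g) = f·g / gcd(f, g); expanding and making the result monic gives the answer.

w^6 + w^5 - 38w^4 - 32w^3 + 448w^2 + 256w - 1536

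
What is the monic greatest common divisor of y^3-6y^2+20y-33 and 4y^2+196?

1

Repeated division with remainder:
  y^3-6y^2+20y-33 = ((1/4)y-3/2)(4y^2+196) + (-29y+261)
  4y^2+196 = (-(4/29)y-36/29)(-29y+261) + (520)
  -29y+261 = (-(29/520)y+261/520)(520) + (0)
The last nonzero remainder is the constant 520, so the polynomials are coprime and gcd = 1.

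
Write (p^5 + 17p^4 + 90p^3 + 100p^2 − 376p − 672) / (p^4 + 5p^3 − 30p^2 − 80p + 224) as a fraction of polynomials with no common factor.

(p^2 + 8p + 12)/(p − 4)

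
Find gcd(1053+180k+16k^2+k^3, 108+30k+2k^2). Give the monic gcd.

Apply the Euclidean algorithm:
  k^3+16k^2+180k+1053 = ((1/2)k+1/2)(2k^2+30k+108) + (111k+999)
  2k^2+30k+108 = ((2/111)k+4/37)(111k+999) + (0)
Last nonzero remainder: 111k+999. Dividing through by 111 gives the monic gcd k+9.

9+k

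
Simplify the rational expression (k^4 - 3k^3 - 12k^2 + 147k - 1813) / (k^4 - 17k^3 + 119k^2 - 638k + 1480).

(k^2 - 49)/(k^2 - 14k + 40)

Euclidean algorithm in ℚ[k]:
  k^4 - 3k^3 - 12k^2 + 147k - 1813 = (k^4 - 17k^3 + 119k^2 - 638k + 1480) + (14k^3 - 131k^2 + 785k - 3293)
  k^4 - 17k^3 + 119k^2 - 638k + 1480 = ((1/14)k - 107/196)(14k^3 - 131k^2 + 785k - 3293) + (-(1683/196)k^2 + (5049/196)k - 62271/196)
  14k^3 - 131k^2 + 785k - 3293 = (-(2744/1683)k + 17444/1683)(-(1683/196)k^2 + (5049/196)k - 62271/196) + (0)
Last nonzero remainder: -(1683/196)k^2 + (5049/196)k - 62271/196. Dividing through by -1683/196 gives the monic gcd k^2 - 3k + 37.
Cancel k^2 - 3k + 37 from numerator and denominator to get the reduced form.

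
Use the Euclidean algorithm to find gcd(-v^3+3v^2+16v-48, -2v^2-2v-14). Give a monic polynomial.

Apply the Euclidean algorithm:
  -v^3+3v^2+16v-48 = ((1/2)v-2)(-2v^2-2v-14) + (19v-76)
  -2v^2-2v-14 = (-(2/19)v-10/19)(19v-76) + (-54)
  19v-76 = (-(19/54)v+38/27)(-54) + (0)
The last nonzero remainder is the constant -54, so the polynomials are coprime and gcd = 1.

1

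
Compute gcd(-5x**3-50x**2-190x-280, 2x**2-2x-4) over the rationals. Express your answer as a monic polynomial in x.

Repeated division with remainder:
  -5x**3-50x**2-190x-280 = (-(5/2)x-55/2)(2x**2-2x-4) + (-255x-390)
  2x**2-2x-4 = (-(2/255)x+86/4335)(-255x-390) + (1080/289)
  -255x-390 = (-(4913/72)x-3757/36)(1080/289) + (0)
The last nonzero remainder is the constant 1080/289, so the polynomials are coprime and gcd = 1.

1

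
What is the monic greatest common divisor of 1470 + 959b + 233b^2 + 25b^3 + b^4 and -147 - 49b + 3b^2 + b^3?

Euclidean algorithm in ℚ[b]:
  b^4 + 25b^3 + 233b^2 + 959b + 1470 = (b + 22)(b^3 + 3b^2 - 49b - 147) + (216b^2 + 2184b + 4704)
  b^3 + 3b^2 - 49b - 147 = ((1/216)b - 8/243)(216b^2 + 2184b + 4704) + ((91/81)b + 637/81)
  216b^2 + 2184b + 4704 = ((17496/91)b + 7776/13)((91/81)b + 637/81) + (0)
Last nonzero remainder: (91/81)b + 637/81. Dividing through by 91/81 gives the monic gcd b + 7.

7 + b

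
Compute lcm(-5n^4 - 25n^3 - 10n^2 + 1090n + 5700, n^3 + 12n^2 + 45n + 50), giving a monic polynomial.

Euclidean algorithm in ℚ[n]:
  -5n^4 - 25n^3 - 10n^2 + 1090n + 5700 = (-5n + 35)(n^3 + 12n^2 + 45n + 50) + (-205n^2 - 235n + 3950)
  n^3 + 12n^2 + 45n + 50 = (-(1/205)n - 89/1681)(-205n^2 - 235n + 3950) + ((87120/1681)n + 435600/1681)
  -205n^2 - 235n + 3950 = (-(68921/17424)n + 132799/8712)((87120/1681)n + 435600/1681) + (0)
Last nonzero remainder: (87120/1681)n + 435600/1681. Dividing through by 87120/1681 gives the monic gcd n + 5.
Then lcm(f, g) = f·g / gcd(f, g); expanding and making the result monic gives the answer.

n^6 + 12n^5 + 47n^4 - 154n^3 - 2646n^2 - 10160n - 11400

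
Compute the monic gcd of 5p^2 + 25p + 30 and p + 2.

p + 2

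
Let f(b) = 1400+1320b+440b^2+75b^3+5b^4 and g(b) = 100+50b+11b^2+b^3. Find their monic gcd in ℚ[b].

20+6b+b^2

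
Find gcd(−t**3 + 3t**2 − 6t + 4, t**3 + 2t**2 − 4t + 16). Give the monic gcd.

t**2 − 2t + 4

Repeated division with remainder:
  −t**3 + 3t**2 − 6t + 4 = (−1)(t**3 + 2t**2 − 4t + 16) + (5t**2 − 10t + 20)
  t**3 + 2t**2 − 4t + 16 = ((1/5)t + 4/5)(5t**2 − 10t + 20) + (0)
Last nonzero remainder: 5t**2 − 10t + 20. Dividing through by 5 gives the monic gcd t**2 − 2t + 4.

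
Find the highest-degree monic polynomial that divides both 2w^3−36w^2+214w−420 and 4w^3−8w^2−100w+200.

By polynomial division,
  2w^3−36w^2+214w−420 = (1/2)(4w^3−8w^2−100w+200) + (−32w^2+264w−520)
  4w^3−8w^2−100w+200 = (−(1/8)w−25/32)(−32w^2+264w−520) + ((165/4)w−825/4)
  −32w^2+264w−520 = (−(128/165)w+416/165)((165/4)w−825/4) + (0)
Last nonzero remainder: (165/4)w−825/4. Dividing through by 165/4 gives the monic gcd w−5.

w−5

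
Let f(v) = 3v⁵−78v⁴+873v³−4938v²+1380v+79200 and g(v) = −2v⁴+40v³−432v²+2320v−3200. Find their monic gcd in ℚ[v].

v³−18v²+180v−800

Repeated division with remainder:
  3v⁵−78v⁴+873v³−4938v²+1380v+79200 = (−(3/2)v+9)(−2v⁴+40v³−432v²+2320v−3200) + (−135v³+2430v²−24300v+108000)
  −2v⁴+40v³−432v²+2320v−3200 = ((2/135)v−4/135)(−135v³+2430v²−24300v+108000) + (0)
Last nonzero remainder: −135v³+2430v²−24300v+108000. Dividing through by −135 gives the monic gcd v³−18v²+180v−800.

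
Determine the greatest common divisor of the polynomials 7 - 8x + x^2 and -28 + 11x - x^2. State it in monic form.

-7 + x

By polynomial division,
  x^2 - 8x + 7 = (-1)(-x^2 + 11x - 28) + (3x - 21)
  -x^2 + 11x - 28 = (-(1/3)x + 4/3)(3x - 21) + (0)
Last nonzero remainder: 3x - 21. Dividing through by 3 gives the monic gcd x - 7.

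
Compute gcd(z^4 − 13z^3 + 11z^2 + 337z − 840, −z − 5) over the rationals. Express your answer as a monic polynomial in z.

z + 5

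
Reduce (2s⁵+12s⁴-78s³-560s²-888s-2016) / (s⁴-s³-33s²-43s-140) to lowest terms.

Repeated division with remainder:
  2s⁵+12s⁴-78s³-560s²-888s-2016 = (2s+14)(s⁴-s³-33s²-43s-140) + (2s³-12s²-6s-56)
  s⁴-s³-33s²-43s-140 = ((1/2)s+5/2)(2s³-12s²-6s-56) + (0)
Last nonzero remainder: 2s³-12s²-6s-56. Dividing through by 2 gives the monic gcd s³-6s²-3s-28.
Cancel s³-6s²-3s-28 from numerator and denominator to get the reduced form.

(2s²+24s+72)/(s+5)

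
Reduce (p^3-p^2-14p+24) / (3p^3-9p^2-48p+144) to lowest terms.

(p-2)/(3p-12)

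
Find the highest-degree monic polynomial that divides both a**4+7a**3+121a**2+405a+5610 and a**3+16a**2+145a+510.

a**2+10a+85

Apply the Euclidean algorithm:
  a**4+7a**3+121a**2+405a+5610 = (a-9)(a**3+16a**2+145a+510) + (120a**2+1200a+10200)
  a**3+16a**2+145a+510 = ((1/120)a+1/20)(120a**2+1200a+10200) + (0)
Last nonzero remainder: 120a**2+1200a+10200. Dividing through by 120 gives the monic gcd a**2+10a+85.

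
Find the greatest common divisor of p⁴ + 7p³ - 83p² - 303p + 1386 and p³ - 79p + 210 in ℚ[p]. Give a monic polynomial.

Euclidean algorithm in ℚ[p]:
  p⁴ + 7p³ - 83p² - 303p + 1386 = (p + 7)(p³ - 79p + 210) + (-4p² + 40p - 84)
  p³ - 79p + 210 = (-(1/4)p - 5/2)(-4p² + 40p - 84) + (0)
Last nonzero remainder: -4p² + 40p - 84. Dividing through by -4 gives the monic gcd p² - 10p + 21.

p² - 10p + 21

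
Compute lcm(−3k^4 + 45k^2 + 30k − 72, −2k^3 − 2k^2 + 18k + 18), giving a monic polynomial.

By polynomial division,
  −3k^4 + 45k^2 + 30k − 72 = ((3/2)k − 3/2)(−2k^3 − 2k^2 + 18k + 18) + (15k^2 + 30k − 45)
  −2k^3 − 2k^2 + 18k + 18 = (−(2/15)k + 2/15)(15k^2 + 30k − 45) + (8k + 24)
  15k^2 + 30k − 45 = ((15/8)k − 15/8)(8k + 24) + (0)
Last nonzero remainder: 8k + 24. Dividing through by 8 gives the monic gcd k + 3.
Then lcm(f, g) = f·g / gcd(f, g); expanding and making the result monic gives the answer.

k^6 − 2k^5 − 18k^4 + 20k^3 + 89k^2 − 18k − 72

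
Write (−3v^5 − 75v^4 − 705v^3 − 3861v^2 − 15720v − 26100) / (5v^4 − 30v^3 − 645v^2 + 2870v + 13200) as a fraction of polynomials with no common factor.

(−3v^3 − 36v^2 − 147v − 870)/(5v^2 − 95v + 440)

Euclidean algorithm in ℚ[v]:
  −3v^5 − 75v^4 − 705v^3 − 3861v^2 − 15720v − 26100 = (−(3/5)v − 93/5)(5v^4 − 30v^3 − 645v^2 + 2870v + 13200) + (−1650v^3 − 14136v^2 + 45582v + 219420)
  5v^4 − 30v^3 − 645v^2 + 2870v + 13200 = (−(1/330)v + 2003/45375)(−1650v^3 − 14136v^2 + 45582v + 219420) + ((1771686/15125)v^2 + (23031918/15125)v + 10630116/3025)
  −1650v^3 − 14136v^2 + 45582v + 219420 = (−(4159375/295281)v + 18437375/295281)((1771686/15125)v^2 + (23031918/15125)v + 10630116/3025) + (0)
Last nonzero remainder: (1771686/15125)v^2 + (23031918/15125)v + 10630116/3025. Dividing through by 1771686/15125 gives the monic gcd v^2 + 13v + 30.
Cancel v^2 + 13v + 30 from numerator and denominator to get the reduced form.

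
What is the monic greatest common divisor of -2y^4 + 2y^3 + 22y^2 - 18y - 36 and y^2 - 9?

y^2 - 9

Apply the Euclidean algorithm:
  -2y^4 + 2y^3 + 22y^2 - 18y - 36 = (-2y^2 + 2y + 4)(y^2 - 9) + (0)
The last nonzero remainder y^2 - 9 is already monic.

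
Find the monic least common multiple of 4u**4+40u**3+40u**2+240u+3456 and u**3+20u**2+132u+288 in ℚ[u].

u**5+16u**4+70u**3+120u**2+1224u+5184

Euclidean algorithm in ℚ[u]:
  4u**4+40u**3+40u**2+240u+3456 = (4u-40)(u**3+20u**2+132u+288) + (312u**2+4368u+14976)
  u**3+20u**2+132u+288 = ((1/312)u+1/52)(312u**2+4368u+14976) + (0)
Last nonzero remainder: 312u**2+4368u+14976. Dividing through by 312 gives the monic gcd u**2+14u+48.
Then lcm(f, g) = f·g / gcd(f, g); expanding and making the result monic gives the answer.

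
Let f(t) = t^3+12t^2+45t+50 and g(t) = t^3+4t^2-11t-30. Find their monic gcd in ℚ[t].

By polynomial division,
  t^3+12t^2+45t+50 = (t^3+4t^2-11t-30) + (8t^2+56t+80)
  t^3+4t^2-11t-30 = ((1/8)t-3/8)(8t^2+56t+80) + (0)
Last nonzero remainder: 8t^2+56t+80. Dividing through by 8 gives the monic gcd t^2+7t+10.

t^2+7t+10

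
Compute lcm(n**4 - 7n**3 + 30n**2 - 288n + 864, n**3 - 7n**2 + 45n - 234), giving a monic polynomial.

n**6 - 8n**5 + 76n**4 - 591n**3 + 2322n**2 - 12096n + 33696

Apply the Euclidean algorithm:
  n**4 - 7n**3 + 30n**2 - 288n + 864 = (n)(n**3 - 7n**2 + 45n - 234) + (-15n**2 - 54n + 864)
  n**3 - 7n**2 + 45n - 234 = (-(1/15)n + 53/75)(-15n**2 - 54n + 864) + ((3519/25)n - 21114/25)
  -15n**2 - 54n + 864 = (-(125/1173)n - 400/391)((3519/25)n - 21114/25) + (0)
Last nonzero remainder: (3519/25)n - 21114/25. Dividing through by 3519/25 gives the monic gcd n - 6.
Then lcm(f, g) = f·g / gcd(f, g); expanding and making the result monic gives the answer.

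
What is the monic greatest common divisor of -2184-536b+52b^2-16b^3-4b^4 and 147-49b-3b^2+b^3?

7+b

Repeated division with remainder:
  -4b^4-16b^3+52b^2-536b-2184 = (-4b-28)(b^3-3b^2-49b+147) + (-228b^2-1320b+1932)
  b^3-3b^2-49b+147 = (-(1/228)b+167/4332)(-228b^2-1320b+1932) + ((3740/361)b+26180/361)
  -228b^2-1320b+1932 = (-(20577/935)b+24909/935)((3740/361)b+26180/361) + (0)
Last nonzero remainder: (3740/361)b+26180/361. Dividing through by 3740/361 gives the monic gcd b+7.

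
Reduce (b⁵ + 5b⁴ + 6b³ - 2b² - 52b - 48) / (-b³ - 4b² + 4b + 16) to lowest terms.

(-b³ - 3b² - 8b - 6)/(b + 2)

Repeated division with remainder:
  b⁵ + 5b⁴ + 6b³ - 2b² - 52b - 48 = (-b² - b - 6)(-b³ - 4b² + 4b + 16) + (-6b² - 12b + 48)
  -b³ - 4b² + 4b + 16 = ((1/6)b + 1/3)(-6b² - 12b + 48) + (0)
Last nonzero remainder: -6b² - 12b + 48. Dividing through by -6 gives the monic gcd b² + 2b - 8.
Cancel b² + 2b - 8 from numerator and denominator to get the reduced form.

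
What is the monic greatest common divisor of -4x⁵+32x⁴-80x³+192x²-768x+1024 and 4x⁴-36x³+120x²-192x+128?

x²-6x+8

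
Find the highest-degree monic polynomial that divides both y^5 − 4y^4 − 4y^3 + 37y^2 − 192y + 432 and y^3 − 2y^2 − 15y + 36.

y^2 + y − 12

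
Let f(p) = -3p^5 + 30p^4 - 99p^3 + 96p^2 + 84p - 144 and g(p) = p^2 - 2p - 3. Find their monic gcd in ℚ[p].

p^2 - 2p - 3

Repeated division with remainder:
  -3p^5 + 30p^4 - 99p^3 + 96p^2 + 84p - 144 = (-3p^3 + 24p^2 - 60p + 48)(p^2 - 2p - 3) + (0)
The last nonzero remainder p^2 - 2p - 3 is already monic.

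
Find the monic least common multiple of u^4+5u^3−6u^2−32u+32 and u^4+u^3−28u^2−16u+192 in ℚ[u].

u^6−2u^5−29u^4+70u^3+184u^2−608u+384

Apply the Euclidean algorithm:
  u^4+5u^3−6u^2−32u+32 = (u^4+u^3−28u^2−16u+192) + (4u^3+22u^2−16u−160)
  u^4+u^3−28u^2−16u+192 = ((1/4)u−9/8)(4u^3+22u^2−16u−160) + ((3/4)u^2+6u+12)
  4u^3+22u^2−16u−160 = ((16/3)u−40/3)((3/4)u^2+6u+12) + (0)
Last nonzero remainder: (3/4)u^2+6u+12. Dividing through by 3/4 gives the monic gcd u^2+8u+16.
Then lcm(f, g) = f·g / gcd(f, g); expanding and making the result monic gives the answer.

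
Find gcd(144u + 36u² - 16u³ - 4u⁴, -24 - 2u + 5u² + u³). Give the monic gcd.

12 + 7u + u²

Apply the Euclidean algorithm:
  -4u⁴ - 16u³ + 36u² + 144u = (-4u + 4)(u³ + 5u² - 2u - 24) + (8u² + 56u + 96)
  u³ + 5u² - 2u - 24 = ((1/8)u - 1/4)(8u² + 56u + 96) + (0)
Last nonzero remainder: 8u² + 56u + 96. Dividing through by 8 gives the monic gcd u² + 7u + 12.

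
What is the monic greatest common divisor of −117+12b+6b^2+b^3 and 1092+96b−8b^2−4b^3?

39+9b+b^2

Apply the Euclidean algorithm:
  b^3+6b^2+12b−117 = (−1/4)(−4b^3−8b^2+96b+1092) + (4b^2+36b+156)
  −4b^3−8b^2+96b+1092 = (−b+7)(4b^2+36b+156) + (0)
Last nonzero remainder: 4b^2+36b+156. Dividing through by 4 gives the monic gcd b^2+9b+39.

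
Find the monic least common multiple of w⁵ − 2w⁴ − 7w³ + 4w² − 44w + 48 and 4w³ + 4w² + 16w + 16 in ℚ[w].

Euclidean algorithm in ℚ[w]:
  w⁵ − 2w⁴ − 7w³ + 4w² − 44w + 48 = ((1/4)w² − (3/4)w − 2)(4w³ + 4w² + 16w + 16) + (20w² + 80)
  4w³ + 4w² + 16w + 16 = ((1/5)w + 1/5)(20w² + 80) + (0)
Last nonzero remainder: 20w² + 80. Dividing through by 20 gives the monic gcd w² + 4.
Then lcm(f, g) = f·g / gcd(f, g); expanding and making the result monic gives the answer.

w⁶ − w⁵ − 9w⁴ − 3w³ − 40w² + 4w + 48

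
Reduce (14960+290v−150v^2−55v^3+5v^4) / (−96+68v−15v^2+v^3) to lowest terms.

(−1870−270v−15v^2+5v^3)/(12−7v+v^2)

Euclidean algorithm in ℚ[v]:
  5v^4−55v^3−150v^2+290v+14960 = (5v+20)(v^3−15v^2+68v−96) + (−190v^2−590v+16880)
  v^3−15v^2+68v−96 = (−(1/190)v+172/1805)(−190v^2−590v+16880) + ((76916/361)v−615328/361)
  −190v^2−590v+16880 = (−(34295/38458)v−380855/38458)((76916/361)v−615328/361) + (0)
Last nonzero remainder: (76916/361)v−615328/361. Dividing through by 76916/361 gives the monic gcd v−8.
Cancel v−8 from numerator and denominator to get the reduced form.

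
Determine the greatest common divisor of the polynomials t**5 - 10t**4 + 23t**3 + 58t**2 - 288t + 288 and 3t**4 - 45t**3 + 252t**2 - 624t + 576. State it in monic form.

Repeated division with remainder:
  t**5 - 10t**4 + 23t**3 + 58t**2 - 288t + 288 = ((1/3)t + 5/3)(3t**4 - 45t**3 + 252t**2 - 624t + 576) + (14t**3 - 154t**2 + 560t - 672)
  3t**4 - 45t**3 + 252t**2 - 624t + 576 = ((3/14)t - 6/7)(14t**3 - 154t**2 + 560t - 672) + (0)
Last nonzero remainder: 14t**3 - 154t**2 + 560t - 672. Dividing through by 14 gives the monic gcd t**3 - 11t**2 + 40t - 48.

t**3 - 11t**2 + 40t - 48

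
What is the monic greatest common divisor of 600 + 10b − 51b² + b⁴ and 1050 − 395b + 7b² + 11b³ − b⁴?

150 − 35b − 4b² + b³

Repeated division with remainder:
  b⁴ − 51b² + 10b + 600 = (−1)(−b⁴ + 11b³ + 7b² − 395b + 1050) + (11b³ − 44b² − 385b + 1650)
  −b⁴ + 11b³ + 7b² − 395b + 1050 = (−(1/11)b + 7/11)(11b³ − 44b² − 385b + 1650) + (0)
Last nonzero remainder: 11b³ − 44b² − 385b + 1650. Dividing through by 11 gives the monic gcd b³ − 4b² − 35b + 150.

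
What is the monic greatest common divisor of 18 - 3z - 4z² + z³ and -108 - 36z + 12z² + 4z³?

-3 + z

Repeated division with remainder:
  z³ - 4z² - 3z + 18 = (1/4)(4z³ + 12z² - 36z - 108) + (-7z² + 6z + 45)
  4z³ + 12z² - 36z - 108 = (-(4/7)z - 108/49)(-7z² + 6z + 45) + ((144/49)z - 432/49)
  -7z² + 6z + 45 = (-(343/144)z - 245/48)((144/49)z - 432/49) + (0)
Last nonzero remainder: (144/49)z - 432/49. Dividing through by 144/49 gives the monic gcd z - 3.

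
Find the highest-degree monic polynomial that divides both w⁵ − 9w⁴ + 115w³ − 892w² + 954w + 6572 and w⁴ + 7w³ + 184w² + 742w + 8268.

Repeated division with remainder:
  w⁵ − 9w⁴ + 115w³ − 892w² + 954w + 6572 = (w − 16)(w⁴ + 7w³ + 184w² + 742w + 8268) + (43w³ + 1310w² + 4558w + 138860)
  w⁴ + 7w³ + 184w² + 742w + 8268 = ((1/43)w − 1009/1849)(43w³ + 1310w² + 4558w + 138860) + ((1466012/1849)w² + 155397272/1849)
  43w³ + 1310w² + 4558w + 138860 = ((79507/1466012)w + 1211095/733006)((1466012/1849)w² + 155397272/1849) + (0)
Last nonzero remainder: (1466012/1849)w² + 155397272/1849. Dividing through by 1466012/1849 gives the monic gcd w² + 106.

w² + 106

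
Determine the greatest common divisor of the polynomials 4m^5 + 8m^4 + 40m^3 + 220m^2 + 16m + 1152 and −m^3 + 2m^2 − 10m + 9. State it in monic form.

m^2 − m + 9

By polynomial division,
  4m^5 + 8m^4 + 40m^3 + 220m^2 + 16m + 1152 = (−4m^2 − 16m − 32)(−m^3 + 2m^2 − 10m + 9) + (160m^2 − 160m + 1440)
  −m^3 + 2m^2 − 10m + 9 = (−(1/160)m + 1/160)(160m^2 − 160m + 1440) + (0)
Last nonzero remainder: 160m^2 − 160m + 1440. Dividing through by 160 gives the monic gcd m^2 − m + 9.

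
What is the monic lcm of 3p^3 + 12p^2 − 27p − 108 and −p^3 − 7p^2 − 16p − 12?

Repeated division with remainder:
  3p^3 + 12p^2 − 27p − 108 = (−3)(−p^3 − 7p^2 − 16p − 12) + (−9p^2 − 75p − 144)
  −p^3 − 7p^2 − 16p − 12 = ((1/9)p − 4/27)(−9p^2 − 75p − 144) + (−(100/9)p − 100/3)
  −9p^2 − 75p − 144 = ((81/100)p + 108/25)(−(100/9)p − 100/3) + (0)
Last nonzero remainder: −(100/9)p − 100/3. Dividing through by −100/9 gives the monic gcd p + 3.
Then lcm(f, g) = f·g / gcd(f, g); expanding and making the result monic gives the answer.

p^5 + 8p^4 + 11p^3 − 56p^2 − 180p − 144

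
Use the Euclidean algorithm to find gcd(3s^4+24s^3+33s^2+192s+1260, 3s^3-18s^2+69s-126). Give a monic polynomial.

s^2-3s+14

Repeated division with remainder:
  3s^4+24s^3+33s^2+192s+1260 = (s+14)(3s^3-18s^2+69s-126) + (216s^2-648s+3024)
  3s^3-18s^2+69s-126 = ((1/72)s-1/24)(216s^2-648s+3024) + (0)
Last nonzero remainder: 216s^2-648s+3024. Dividing through by 216 gives the monic gcd s^2-3s+14.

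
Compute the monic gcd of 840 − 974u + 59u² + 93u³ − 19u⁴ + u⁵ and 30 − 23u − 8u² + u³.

30 − 23u − 8u² + u³

By polynomial division,
  u⁵ − 19u⁴ + 93u³ + 59u² − 974u + 840 = (u² − 11u + 28)(u³ − 8u² − 23u + 30) + (0)
The last nonzero remainder u³ − 8u² − 23u + 30 is already monic.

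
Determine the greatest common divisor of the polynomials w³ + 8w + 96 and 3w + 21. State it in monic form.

1

Repeated division with remainder:
  w³ + 8w + 96 = ((1/3)w² − (7/3)w + 19)(3w + 21) + (−303)
  3w + 21 = (−(1/101)w − 7/101)(−303) + (0)
The last nonzero remainder is the constant −303, so the polynomials are coprime and gcd = 1.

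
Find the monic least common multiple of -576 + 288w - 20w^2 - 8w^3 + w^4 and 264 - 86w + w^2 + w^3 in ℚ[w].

Repeated division with remainder:
  w^4 - 8w^3 - 20w^2 + 288w - 576 = (w - 9)(w^3 + w^2 - 86w + 264) + (75w^2 - 750w + 1800)
  w^3 + w^2 - 86w + 264 = ((1/75)w + 11/75)(75w^2 - 750w + 1800) + (0)
Last nonzero remainder: 75w^2 - 750w + 1800. Dividing through by 75 gives the monic gcd w^2 - 10w + 24.
Then lcm(f, g) = f·g / gcd(f, g); expanding and making the result monic gives the answer.

-6336 + 2592w + 68w^2 - 108w^3 + 3w^4 + w^5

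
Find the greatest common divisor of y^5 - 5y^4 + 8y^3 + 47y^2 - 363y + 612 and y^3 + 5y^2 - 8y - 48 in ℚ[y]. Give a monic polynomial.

Repeated division with remainder:
  y^5 - 5y^4 + 8y^3 + 47y^2 - 363y + 612 = (y^2 - 10y + 66)(y^3 + 5y^2 - 8y - 48) + (-315y^2 - 315y + 3780)
  y^3 + 5y^2 - 8y - 48 = (-(1/315)y - 4/315)(-315y^2 - 315y + 3780) + (0)
Last nonzero remainder: -315y^2 - 315y + 3780. Dividing through by -315 gives the monic gcd y^2 + y - 12.

y^2 + y - 12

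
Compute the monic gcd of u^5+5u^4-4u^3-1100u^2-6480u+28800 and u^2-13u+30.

u^2-13u+30

Apply the Euclidean algorithm:
  u^5+5u^4-4u^3-1100u^2-6480u+28800 = (u^3+18u^2+200u+960)(u^2-13u+30) + (0)
The last nonzero remainder u^2-13u+30 is already monic.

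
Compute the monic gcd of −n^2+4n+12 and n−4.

1

Apply the Euclidean algorithm:
  −n^2+4n+12 = (−n)(n−4) + (12)
  n−4 = ((1/12)n−1/3)(12) + (0)
The last nonzero remainder is the constant 12, so the polynomials are coprime and gcd = 1.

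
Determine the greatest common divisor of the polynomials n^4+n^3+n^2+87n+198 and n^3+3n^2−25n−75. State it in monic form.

By polynomial division,
  n^4+n^3+n^2+87n+198 = (n−2)(n^3+3n^2−25n−75) + (32n^2+112n+48)
  n^3+3n^2−25n−75 = ((1/32)n−1/64)(32n^2+112n+48) + (−(99/4)n−297/4)
  32n^2+112n+48 = (−(128/99)n−64/99)(−(99/4)n−297/4) + (0)
Last nonzero remainder: −(99/4)n−297/4. Dividing through by −99/4 gives the monic gcd n+3.

n+3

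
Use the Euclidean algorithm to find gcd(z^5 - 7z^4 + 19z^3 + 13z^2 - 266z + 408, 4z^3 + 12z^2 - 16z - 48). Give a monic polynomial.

Euclidean algorithm in ℚ[z]:
  z^5 - 7z^4 + 19z^3 + 13z^2 - 266z + 408 = ((1/4)z^2 - (5/2)z + 53/4)(4z^3 + 12z^2 - 16z - 48) + (-174z^2 - 174z + 1044)
  4z^3 + 12z^2 - 16z - 48 = (-(2/87)z - 4/87)(-174z^2 - 174z + 1044) + (0)
Last nonzero remainder: -174z^2 - 174z + 1044. Dividing through by -174 gives the monic gcd z^2 + z - 6.

z^2 + z - 6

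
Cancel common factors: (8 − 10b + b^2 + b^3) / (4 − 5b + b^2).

By polynomial division,
  b^3 + b^2 − 10b + 8 = (b + 6)(b^2 − 5b + 4) + (16b − 16)
  b^2 − 5b + 4 = ((1/16)b − 1/4)(16b − 16) + (0)
Last nonzero remainder: 16b − 16. Dividing through by 16 gives the monic gcd b − 1.
Cancel b − 1 from numerator and denominator to get the reduced form.

(−8 + 2b + b^2)/(−4 + b)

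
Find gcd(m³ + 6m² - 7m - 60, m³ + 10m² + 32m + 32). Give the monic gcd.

Euclidean algorithm in ℚ[m]:
  m³ + 6m² - 7m - 60 = (m³ + 10m² + 32m + 32) + (-4m² - 39m - 92)
  m³ + 10m² + 32m + 32 = (-(1/4)m - 1/16)(-4m² - 39m - 92) + ((105/16)m + 105/4)
  -4m² - 39m - 92 = (-(64/105)m - 368/105)((105/16)m + 105/4) + (0)
Last nonzero remainder: (105/16)m + 105/4. Dividing through by 105/16 gives the monic gcd m + 4.

m + 4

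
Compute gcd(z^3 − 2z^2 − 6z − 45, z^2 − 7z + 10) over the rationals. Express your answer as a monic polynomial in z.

z − 5

Euclidean algorithm in ℚ[z]:
  z^3 − 2z^2 − 6z − 45 = (z + 5)(z^2 − 7z + 10) + (19z − 95)
  z^2 − 7z + 10 = ((1/19)z − 2/19)(19z − 95) + (0)
Last nonzero remainder: 19z − 95. Dividing through by 19 gives the monic gcd z − 5.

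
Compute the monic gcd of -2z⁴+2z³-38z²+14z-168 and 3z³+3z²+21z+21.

z²+7

Euclidean algorithm in ℚ[z]:
  -2z⁴+2z³-38z²+14z-168 = (-(2/3)z+4/3)(3z³+3z²+21z+21) + (-28z²-196)
  3z³+3z²+21z+21 = (-(3/28)z-3/28)(-28z²-196) + (0)
Last nonzero remainder: -28z²-196. Dividing through by -28 gives the monic gcd z²+7.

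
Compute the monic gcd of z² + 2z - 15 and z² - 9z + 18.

Repeated division with remainder:
  z² + 2z - 15 = (z² - 9z + 18) + (11z - 33)
  z² - 9z + 18 = ((1/11)z - 6/11)(11z - 33) + (0)
Last nonzero remainder: 11z - 33. Dividing through by 11 gives the monic gcd z - 3.

z - 3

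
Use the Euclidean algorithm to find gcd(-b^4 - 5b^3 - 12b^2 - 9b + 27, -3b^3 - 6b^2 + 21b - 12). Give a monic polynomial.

b - 1

Euclidean algorithm in ℚ[b]:
  -b^4 - 5b^3 - 12b^2 - 9b + 27 = ((1/3)b + 1)(-3b^3 - 6b^2 + 21b - 12) + (-13b^2 - 26b + 39)
  -3b^3 - 6b^2 + 21b - 12 = ((3/13)b)(-13b^2 - 26b + 39) + (12b - 12)
  -13b^2 - 26b + 39 = (-(13/12)b - 13/4)(12b - 12) + (0)
Last nonzero remainder: 12b - 12. Dividing through by 12 gives the monic gcd b - 1.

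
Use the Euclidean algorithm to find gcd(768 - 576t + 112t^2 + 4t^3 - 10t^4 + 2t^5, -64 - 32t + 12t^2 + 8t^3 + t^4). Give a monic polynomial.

Euclidean algorithm in ℚ[t]:
  2t^5 - 10t^4 + 4t^3 + 112t^2 - 576t + 768 = (2t - 26)(t^4 + 8t^3 + 12t^2 - 32t - 64) + (188t^3 + 488t^2 - 1280t - 896)
  t^4 + 8t^3 + 12t^2 - 32t - 64 = ((1/188)t + 127/4418)(188t^3 + 488t^2 - 1280t - 896) + ((10560/2209)t^2 + (21120/2209)t - 84480/2209)
  188t^3 + 488t^2 - 1280t - 896 = ((103823/2640)t + 15463/660)((10560/2209)t^2 + (21120/2209)t - 84480/2209) + (0)
Last nonzero remainder: (10560/2209)t^2 + (21120/2209)t - 84480/2209. Dividing through by 10560/2209 gives the monic gcd t^2 + 2t - 8.

-8 + 2t + t^2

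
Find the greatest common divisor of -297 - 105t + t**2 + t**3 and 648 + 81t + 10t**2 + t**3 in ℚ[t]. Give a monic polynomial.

9 + t

By polynomial division,
  t**3 + t**2 - 105t - 297 = (t**3 + 10t**2 + 81t + 648) + (-9t**2 - 186t - 945)
  t**3 + 10t**2 + 81t + 648 = (-(1/9)t + 32/27)(-9t**2 - 186t - 945) + ((1768/9)t + 1768)
  -9t**2 - 186t - 945 = (-(81/1768)t - 945/1768)((1768/9)t + 1768) + (0)
Last nonzero remainder: (1768/9)t + 1768. Dividing through by 1768/9 gives the monic gcd t + 9.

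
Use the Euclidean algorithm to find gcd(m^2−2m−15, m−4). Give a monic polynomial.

1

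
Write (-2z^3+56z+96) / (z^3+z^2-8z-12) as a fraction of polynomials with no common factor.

Apply the Euclidean algorithm:
  -2z^3+56z+96 = (-2)(z^3+z^2-8z-12) + (2z^2+40z+72)
  z^3+z^2-8z-12 = ((1/2)z-19/2)(2z^2+40z+72) + (336z+672)
  2z^2+40z+72 = ((1/168)z+3/28)(336z+672) + (0)
Last nonzero remainder: 336z+672. Dividing through by 336 gives the monic gcd z+2.
Cancel z+2 from numerator and denominator to get the reduced form.

(-2z^2+4z+48)/(z^2-z-6)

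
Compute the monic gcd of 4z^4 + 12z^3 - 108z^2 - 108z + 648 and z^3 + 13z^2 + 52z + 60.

z + 6

Apply the Euclidean algorithm:
  4z^4 + 12z^3 - 108z^2 - 108z + 648 = (4z - 40)(z^3 + 13z^2 + 52z + 60) + (204z^2 + 1732z + 3048)
  z^3 + 13z^2 + 52z + 60 = ((1/204)z + 115/5202)(204z^2 + 1732z + 3048) + (-(3200/2601)z - 6400/867)
  204z^2 + 1732z + 3048 = (-(132651/800)z - 330327/800)(-(3200/2601)z - 6400/867) + (0)
Last nonzero remainder: -(3200/2601)z - 6400/867. Dividing through by -3200/2601 gives the monic gcd z + 6.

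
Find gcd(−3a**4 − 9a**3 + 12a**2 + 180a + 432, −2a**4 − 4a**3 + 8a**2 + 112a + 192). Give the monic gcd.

Apply the Euclidean algorithm:
  −3a**4 − 9a**3 + 12a**2 + 180a + 432 = (3/2)(−2a**4 − 4a**3 + 8a**2 + 112a + 192) + (−3a**3 + 12a + 144)
  −2a**4 − 4a**3 + 8a**2 + 112a + 192 = ((2/3)a + 4/3)(−3a**3 + 12a + 144) + (0)
Last nonzero remainder: −3a**3 + 12a + 144. Dividing through by −3 gives the monic gcd a**3 − 4a − 48.

a**3 − 4a − 48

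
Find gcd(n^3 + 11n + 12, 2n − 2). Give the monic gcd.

Repeated division with remainder:
  n^3 + 11n + 12 = ((1/2)n^2 + (1/2)n + 6)(2n − 2) + (24)
  2n − 2 = ((1/12)n − 1/12)(24) + (0)
The last nonzero remainder is the constant 24, so the polynomials are coprime and gcd = 1.

1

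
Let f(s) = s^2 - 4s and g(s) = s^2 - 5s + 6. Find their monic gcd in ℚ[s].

1

Euclidean algorithm in ℚ[s]:
  s^2 - 4s = (s^2 - 5s + 6) + (s - 6)
  s^2 - 5s + 6 = (s + 1)(s - 6) + (12)
  s - 6 = ((1/12)s - 1/2)(12) + (0)
The last nonzero remainder is the constant 12, so the polynomials are coprime and gcd = 1.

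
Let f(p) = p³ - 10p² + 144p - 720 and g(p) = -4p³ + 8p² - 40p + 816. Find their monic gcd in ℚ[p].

p - 6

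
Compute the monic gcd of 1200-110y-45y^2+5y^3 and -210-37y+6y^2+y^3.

-30-y+y^2

Apply the Euclidean algorithm:
  5y^3-45y^2-110y+1200 = (5)(y^3+6y^2-37y-210) + (-75y^2+75y+2250)
  y^3+6y^2-37y-210 = (-(1/75)y-7/75)(-75y^2+75y+2250) + (0)
Last nonzero remainder: -75y^2+75y+2250. Dividing through by -75 gives the monic gcd y^2-y-30.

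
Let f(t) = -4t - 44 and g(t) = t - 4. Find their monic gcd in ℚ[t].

By polynomial division,
  -4t - 44 = (-4)(t - 4) + (-60)
  t - 4 = (-(1/60)t + 1/15)(-60) + (0)
The last nonzero remainder is the constant -60, so the polynomials are coprime and gcd = 1.

1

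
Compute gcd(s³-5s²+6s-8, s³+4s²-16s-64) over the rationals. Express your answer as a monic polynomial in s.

s-4

Repeated division with remainder:
  s³-5s²+6s-8 = (s³+4s²-16s-64) + (-9s²+22s+56)
  s³+4s²-16s-64 = (-(1/9)s-58/81)(-9s²+22s+56) + ((484/81)s-1936/81)
  -9s²+22s+56 = (-(729/484)s-567/242)((484/81)s-1936/81) + (0)
Last nonzero remainder: (484/81)s-1936/81. Dividing through by 484/81 gives the monic gcd s-4.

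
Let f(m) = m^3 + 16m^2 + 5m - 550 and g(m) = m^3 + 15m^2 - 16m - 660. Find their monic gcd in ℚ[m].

Repeated division with remainder:
  m^3 + 16m^2 + 5m - 550 = (m^3 + 15m^2 - 16m - 660) + (m^2 + 21m + 110)
  m^3 + 15m^2 - 16m - 660 = (m - 6)(m^2 + 21m + 110) + (0)
The last nonzero remainder m^2 + 21m + 110 is already monic.

m^2 + 21m + 110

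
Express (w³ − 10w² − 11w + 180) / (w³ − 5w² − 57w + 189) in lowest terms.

By polynomial division,
  w³ − 10w² − 11w + 180 = (w³ − 5w² − 57w + 189) + (−5w² + 46w − 9)
  w³ − 5w² − 57w + 189 = (−(1/5)w − 21/25)(−5w² + 46w − 9) + (−(504/25)w + 4536/25)
  −5w² + 46w − 9 = ((125/504)w − 25/504)(−(504/25)w + 4536/25) + (0)
Last nonzero remainder: −(504/25)w + 4536/25. Dividing through by −504/25 gives the monic gcd w − 9.
Cancel w − 9 from numerator and denominator to get the reduced form.

(w² − w − 20)/(w² + 4w − 21)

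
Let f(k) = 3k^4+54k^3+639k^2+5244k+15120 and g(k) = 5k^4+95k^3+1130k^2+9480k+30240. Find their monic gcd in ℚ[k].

k^3+13k^2+148k+1008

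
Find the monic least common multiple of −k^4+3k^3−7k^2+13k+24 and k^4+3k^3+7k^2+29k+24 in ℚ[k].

k^5−2k^3+8k^2−63k−72

Apply the Euclidean algorithm:
  −k^4+3k^3−7k^2+13k+24 = (−1)(k^4+3k^3+7k^2+29k+24) + (6k^3+42k+48)
  k^4+3k^3+7k^2+29k+24 = ((1/6)k+1/2)(6k^3+42k+48) + (0)
Last nonzero remainder: 6k^3+42k+48. Dividing through by 6 gives the monic gcd k^3+7k+8.
Then lcm(f, g) = f·g / gcd(f, g); expanding and making the result monic gives the answer.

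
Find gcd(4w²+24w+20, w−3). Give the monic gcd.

1

Euclidean algorithm in ℚ[w]:
  4w²+24w+20 = (4w+36)(w−3) + (128)
  w−3 = ((1/128)w−3/128)(128) + (0)
The last nonzero remainder is the constant 128, so the polynomials are coprime and gcd = 1.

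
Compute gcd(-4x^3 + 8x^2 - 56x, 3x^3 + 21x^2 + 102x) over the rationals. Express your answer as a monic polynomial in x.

By polynomial division,
  -4x^3 + 8x^2 - 56x = (-4/3)(3x^3 + 21x^2 + 102x) + (36x^2 + 80x)
  3x^3 + 21x^2 + 102x = ((1/12)x + 43/108)(36x^2 + 80x) + ((1894/27)x)
  36x^2 + 80x = ((486/947)x + 1080/947)((1894/27)x) + (0)
Last nonzero remainder: (1894/27)x. Dividing through by 1894/27 gives the monic gcd x.

x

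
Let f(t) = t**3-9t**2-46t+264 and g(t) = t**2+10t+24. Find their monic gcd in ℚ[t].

t+6

Repeated division with remainder:
  t**3-9t**2-46t+264 = (t-19)(t**2+10t+24) + (120t+720)
  t**2+10t+24 = ((1/120)t+1/30)(120t+720) + (0)
Last nonzero remainder: 120t+720. Dividing through by 120 gives the monic gcd t+6.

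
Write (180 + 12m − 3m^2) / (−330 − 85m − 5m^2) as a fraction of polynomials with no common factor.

(−30 + 3m)/(55 + 5m)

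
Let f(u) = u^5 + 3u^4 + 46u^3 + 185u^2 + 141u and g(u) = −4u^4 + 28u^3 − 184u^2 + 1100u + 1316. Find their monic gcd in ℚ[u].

u^3 + 46u + 47

Repeated division with remainder:
  u^5 + 3u^4 + 46u^3 + 185u^2 + 141u = (−(1/4)u − 5/2)(−4u^4 + 28u^3 − 184u^2 + 1100u + 1316) + (70u^3 + 3220u + 3290)
  −4u^4 + 28u^3 − 184u^2 + 1100u + 1316 = (−(2/35)u + 2/5)(70u^3 + 3220u + 3290) + (0)
Last nonzero remainder: 70u^3 + 3220u + 3290. Dividing through by 70 gives the monic gcd u^3 + 46u + 47.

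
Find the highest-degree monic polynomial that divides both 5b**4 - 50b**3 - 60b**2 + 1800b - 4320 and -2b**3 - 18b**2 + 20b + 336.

b**2 + 2b - 24

Apply the Euclidean algorithm:
  5b**4 - 50b**3 - 60b**2 + 1800b - 4320 = (-(5/2)b + 95/2)(-2b**3 - 18b**2 + 20b + 336) + (845b**2 + 1690b - 20280)
  -2b**3 - 18b**2 + 20b + 336 = (-(2/845)b - 14/845)(845b**2 + 1690b - 20280) + (0)
Last nonzero remainder: 845b**2 + 1690b - 20280. Dividing through by 845 gives the monic gcd b**2 + 2b - 24.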